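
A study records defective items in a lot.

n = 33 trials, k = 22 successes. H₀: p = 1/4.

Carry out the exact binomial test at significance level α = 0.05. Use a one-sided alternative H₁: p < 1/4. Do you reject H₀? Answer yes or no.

reject H₀: no

Exact binomial: n=33, k=22, p₀=1/4=0.2500
P(X≤22) from Σ C(n,i)·p₀^i·(1−p₀)^(n−i)
p-value (one-sided, H₁ less) = 1.00000
At α=0.05: p ≥ α → fail to reject H₀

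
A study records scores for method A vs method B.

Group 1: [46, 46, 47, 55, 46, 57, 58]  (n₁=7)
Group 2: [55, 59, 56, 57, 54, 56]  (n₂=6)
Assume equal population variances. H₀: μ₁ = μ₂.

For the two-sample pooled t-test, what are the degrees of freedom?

df = n₁ + n₂ − 2 = 7 + 6 − 2 = 11

degrees of freedom = 11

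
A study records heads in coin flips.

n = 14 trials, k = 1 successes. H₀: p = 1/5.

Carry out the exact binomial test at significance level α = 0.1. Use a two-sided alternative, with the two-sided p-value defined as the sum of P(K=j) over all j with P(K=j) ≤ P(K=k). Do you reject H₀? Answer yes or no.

reject H₀: no

Exact binomial: n=14, k=1, p₀=1/5=0.2000
P(X=j) = C(n,j)·p₀^j·(1−p₀)^(n−j); p = Σ P(X=j) over j with P(X=j) ≤ P(X=1)
p-value (two-sided) = 0.32775
At α=0.1: p ≥ α → fail to reject H₀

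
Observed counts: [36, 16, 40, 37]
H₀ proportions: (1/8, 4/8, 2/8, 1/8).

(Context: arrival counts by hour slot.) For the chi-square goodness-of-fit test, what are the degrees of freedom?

degrees of freedom = 3

df = k − 1 = 4 − 1 = 3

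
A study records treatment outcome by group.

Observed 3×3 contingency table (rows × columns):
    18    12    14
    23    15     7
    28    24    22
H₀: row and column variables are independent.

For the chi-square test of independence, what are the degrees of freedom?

degrees of freedom = 4

df = (r−1)(c−1) = (3−1)·(3−1) = 4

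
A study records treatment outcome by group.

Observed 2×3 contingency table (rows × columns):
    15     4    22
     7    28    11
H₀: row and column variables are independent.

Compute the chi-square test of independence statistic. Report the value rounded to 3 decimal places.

Row totals [41, 46], col totals [22, 32, 33], n=87
χ² = (15−10.37)²/10.37 + (4−15.08)²/15.08 + (22−15.55)²/15.55 + (7−11.63)²/11.63 + (28−16.92)²/16.92 + (11−17.45)²/17.45 = 24.3689
df = 2

test statistic = 24.369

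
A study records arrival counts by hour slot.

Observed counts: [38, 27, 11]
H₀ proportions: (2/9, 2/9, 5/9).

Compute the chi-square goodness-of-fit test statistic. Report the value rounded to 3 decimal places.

test statistic = 55.530

n = 76; E_i = n·p_i = [16.89, 16.89, 42.22]
χ² = (38−16.89)²/16.89 + (27−16.89)²/16.89 + (11−42.22)²/42.22 = 55.5303
df = 2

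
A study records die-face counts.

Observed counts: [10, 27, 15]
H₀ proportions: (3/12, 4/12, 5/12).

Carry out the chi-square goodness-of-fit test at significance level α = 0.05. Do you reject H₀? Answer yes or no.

reject H₀: yes

n = 52; E_i = n·p_i = [13.00, 17.33, 21.67]
χ² = (10−13.00)²/13.00 + (27−17.33)²/17.33 + (15−21.67)²/21.67 = 8.1346
df = 2
p-value (upper-tail) = 0.01712
At α=0.05: p < α → reject H₀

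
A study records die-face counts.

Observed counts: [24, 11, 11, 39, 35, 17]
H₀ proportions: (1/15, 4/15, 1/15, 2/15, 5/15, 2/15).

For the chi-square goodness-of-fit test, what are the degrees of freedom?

degrees of freedom = 5

df = k − 1 = 6 − 1 = 5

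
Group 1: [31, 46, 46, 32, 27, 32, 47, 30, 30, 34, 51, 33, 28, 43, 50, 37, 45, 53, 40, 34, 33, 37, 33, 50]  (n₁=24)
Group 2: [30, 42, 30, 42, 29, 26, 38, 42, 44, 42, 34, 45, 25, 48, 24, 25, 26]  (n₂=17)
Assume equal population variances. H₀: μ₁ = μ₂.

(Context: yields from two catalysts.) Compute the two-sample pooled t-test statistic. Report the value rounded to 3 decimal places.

test statistic = 1.370

x̄₁=38.417, s₁=8.193, n₁=24
x̄₂=34.824, s₂=8.383, n₂=17
s_p² = [23·8.193² + 16·8.383²]/39 = 68.4180
SE = √(s_p²·(1/24+1/17)) = 2.6221
t = (38.417−34.824)/2.6221 = 1.3703
df = 39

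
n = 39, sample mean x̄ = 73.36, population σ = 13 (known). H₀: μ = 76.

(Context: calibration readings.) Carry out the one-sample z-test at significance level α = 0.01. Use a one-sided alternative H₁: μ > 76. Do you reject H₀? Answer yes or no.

SE = σ/√n = 13/√39 = 2.0817
z = (x̄−μ₀)/SE = (73.36−76)/2.0817 = -1.2682
p-value (one-sided, H₁ greater) = 0.89764
At α=0.01: p ≥ α → fail to reject H₀

reject H₀: no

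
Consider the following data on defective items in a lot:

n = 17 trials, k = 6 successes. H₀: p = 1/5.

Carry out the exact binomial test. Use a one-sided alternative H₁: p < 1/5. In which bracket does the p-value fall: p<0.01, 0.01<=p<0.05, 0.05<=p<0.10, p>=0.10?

p-value bracket: p>=0.10

Exact binomial: n=17, k=6, p₀=1/5=0.2000
P(X≤6) from Σ C(n,i)·p₀^i·(1−p₀)^(n−i)
p-value (one-sided, H₁ less) = 0.96234
→ bracket: p>=0.10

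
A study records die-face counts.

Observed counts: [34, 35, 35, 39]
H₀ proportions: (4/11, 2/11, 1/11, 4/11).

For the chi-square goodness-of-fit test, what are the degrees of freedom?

df = k − 1 = 4 − 1 = 3

degrees of freedom = 3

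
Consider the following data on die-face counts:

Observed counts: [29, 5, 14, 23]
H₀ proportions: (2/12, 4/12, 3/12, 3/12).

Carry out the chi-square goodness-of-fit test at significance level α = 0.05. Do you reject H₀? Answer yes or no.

n = 71; E_i = n·p_i = [11.83, 23.67, 17.75, 17.75]
χ² = (29−11.83)²/11.83 + (5−23.67)²/23.67 + (14−17.75)²/17.75 + (23−17.75)²/17.75 = 41.9718
df = 3
p-value (upper-tail) = 0.00000
At α=0.05: p < α → reject H₀

reject H₀: yes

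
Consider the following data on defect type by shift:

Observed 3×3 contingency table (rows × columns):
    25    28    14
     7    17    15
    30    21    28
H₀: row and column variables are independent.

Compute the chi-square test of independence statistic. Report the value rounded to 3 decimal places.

test statistic = 10.224

Row totals [67, 39, 79], col totals [62, 66, 57], n=185
χ² = (25−22.45)²/22.45 + (28−23.90)²/23.90 + (14−20.64)²/20.64 + (7−13.07)²/13.07 + (17−13.91)²/13.91 + (15−12.02)²/12.02 + (30−26.48)²/26.48 + (21−28.18)²/28.18 + (28−24.34)²/24.34 = 10.2241
df = 4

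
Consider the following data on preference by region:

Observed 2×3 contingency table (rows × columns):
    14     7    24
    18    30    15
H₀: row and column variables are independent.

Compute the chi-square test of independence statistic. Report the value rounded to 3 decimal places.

test statistic = 14.271

Row totals [45, 63], col totals [32, 37, 39], n=108
χ² = (14−13.33)²/13.33 + (7−15.42)²/15.42 + (24−16.25)²/16.25 + (18−18.67)²/18.67 + (30−21.58)²/21.58 + (15−22.75)²/22.75 = 14.2706
df = 2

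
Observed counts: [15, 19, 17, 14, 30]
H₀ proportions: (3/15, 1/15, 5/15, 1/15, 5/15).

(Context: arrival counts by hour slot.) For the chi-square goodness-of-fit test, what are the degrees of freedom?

df = k − 1 = 5 − 1 = 4

degrees of freedom = 4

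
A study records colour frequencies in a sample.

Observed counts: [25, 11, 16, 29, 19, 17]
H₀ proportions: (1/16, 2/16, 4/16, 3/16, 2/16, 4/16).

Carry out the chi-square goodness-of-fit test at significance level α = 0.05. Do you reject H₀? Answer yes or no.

n = 117; E_i = n·p_i = [7.31, 14.62, 29.25, 21.94, 14.62, 29.25]
χ² = (25−7.31)²/7.31 + (11−14.62)²/14.62 + (16−29.25)²/29.25 + (29−21.94)²/21.94 + (19−14.62)²/14.62 + (17−29.25)²/29.25 = 58.3960
df = 5
p-value (upper-tail) = 0.00000
At α=0.05: p < α → reject H₀

reject H₀: yes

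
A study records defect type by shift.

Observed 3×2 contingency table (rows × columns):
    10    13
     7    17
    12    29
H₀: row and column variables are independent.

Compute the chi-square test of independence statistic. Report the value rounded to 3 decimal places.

Row totals [23, 24, 41], col totals [29, 59], n=88
χ² = (10−7.58)²/7.58 + (13−15.42)²/15.42 + (7−7.91)²/7.91 + (17−16.09)²/16.09 + (12−13.51)²/13.51 + (29−27.49)²/27.49 = 1.5609
df = 2

test statistic = 1.561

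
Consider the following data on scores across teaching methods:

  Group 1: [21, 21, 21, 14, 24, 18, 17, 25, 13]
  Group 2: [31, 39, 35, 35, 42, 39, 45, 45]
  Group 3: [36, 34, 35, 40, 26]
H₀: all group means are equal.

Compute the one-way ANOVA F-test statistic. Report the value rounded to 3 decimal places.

test statistic = 39.424

Group means [19.33, 38.88, 34.20], grand mean 29.818
SSB = Σnᵢ(x̄ᵢ−x̄)² = 1741.598; SSW = ΣΣ(x−x̄ᵢ)² = 419.675
MSB = 1741.598/2 = 870.7989; MSW = 419.675/19 = 22.0882
F = MSB/MSW = 39.4238
df = (2, 19)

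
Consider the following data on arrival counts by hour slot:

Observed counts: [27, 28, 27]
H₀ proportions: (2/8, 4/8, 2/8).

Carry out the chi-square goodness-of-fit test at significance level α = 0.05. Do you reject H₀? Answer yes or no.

n = 82; E_i = n·p_i = [20.50, 41.00, 20.50]
χ² = (27−20.50)²/20.50 + (28−41.00)²/41.00 + (27−20.50)²/20.50 = 8.2439
df = 2
p-value (upper-tail) = 0.01621
At α=0.05: p < α → reject H₀

reject H₀: yes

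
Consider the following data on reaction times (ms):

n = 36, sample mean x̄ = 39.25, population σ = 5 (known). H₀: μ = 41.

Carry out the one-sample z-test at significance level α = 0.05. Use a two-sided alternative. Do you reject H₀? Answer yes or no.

reject H₀: yes

SE = σ/√n = 5/√36 = 0.8333
z = (x̄−μ₀)/SE = (39.25−41)/0.8333 = -2.1000
p-value (two-sided) = 0.03573
At α=0.05: p < α → reject H₀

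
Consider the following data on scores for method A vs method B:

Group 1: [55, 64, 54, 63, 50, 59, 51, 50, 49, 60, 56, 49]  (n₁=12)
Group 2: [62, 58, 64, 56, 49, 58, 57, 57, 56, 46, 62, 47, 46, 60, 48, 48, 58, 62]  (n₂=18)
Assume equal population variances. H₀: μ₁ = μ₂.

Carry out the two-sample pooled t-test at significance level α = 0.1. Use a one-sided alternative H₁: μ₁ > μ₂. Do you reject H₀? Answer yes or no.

x̄₁=55.000, s₁=5.444, n₁=12
x̄₂=55.222, s₂=6.179, n₂=18
s_p² = [11·5.444² + 17·6.179²]/28 = 34.8254
SE = √(s_p²·(1/12+1/18)) = 2.1993
t = (55.000−55.222)/2.1993 = -0.1010
df = 28
p-value (one-sided, H₁ greater) = 0.53988
At α=0.1: p ≥ α → fail to reject H₀

reject H₀: no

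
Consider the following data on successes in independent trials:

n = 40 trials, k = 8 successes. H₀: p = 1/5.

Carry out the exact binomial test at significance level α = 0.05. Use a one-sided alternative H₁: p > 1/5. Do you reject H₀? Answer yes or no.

Exact binomial: n=40, k=8, p₀=1/5=0.2000
P(X≥8) from Σ C(n,i)·p₀^i·(1−p₀)^(n−i)
p-value (one-sided, H₁ greater) = 0.56285
At α=0.05: p ≥ α → fail to reject H₀

reject H₀: no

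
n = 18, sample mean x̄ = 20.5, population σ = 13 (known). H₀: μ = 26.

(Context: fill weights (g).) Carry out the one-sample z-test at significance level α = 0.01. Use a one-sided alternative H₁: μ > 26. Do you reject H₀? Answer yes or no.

SE = σ/√n = 13/√18 = 3.0641
z = (x̄−μ₀)/SE = (20.5−26)/3.0641 = -1.7950
p-value (one-sided, H₁ greater) = 0.96367
At α=0.01: p ≥ α → fail to reject H₀

reject H₀: no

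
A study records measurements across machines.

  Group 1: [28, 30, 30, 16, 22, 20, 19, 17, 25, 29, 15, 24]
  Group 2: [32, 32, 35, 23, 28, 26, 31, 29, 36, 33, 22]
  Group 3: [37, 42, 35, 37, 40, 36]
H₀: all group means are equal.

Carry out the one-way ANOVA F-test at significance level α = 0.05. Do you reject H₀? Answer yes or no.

reject H₀: yes

Group means [22.92, 29.73, 37.83], grand mean 28.586
SSB = Σnᵢ(x̄ᵢ−x̄)² = 913.103; SSW = ΣΣ(x−x̄ᵢ)² = 585.932
MSB = 913.103/2 = 456.5513; MSW = 585.932/26 = 22.5358
F = MSB/MSW = 20.2589
df = (2, 26)
p-value (upper-tail) = 0.00000
At α=0.05: p < α → reject H₀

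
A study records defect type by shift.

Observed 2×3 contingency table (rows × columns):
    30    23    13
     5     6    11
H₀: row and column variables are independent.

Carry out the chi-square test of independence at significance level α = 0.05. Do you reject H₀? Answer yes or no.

reject H₀: yes

Row totals [66, 22], col totals [35, 29, 24], n=88
χ² = (30−26.25)²/26.25 + (23−21.75)²/21.75 + (13−18.00)²/18.00 + (5−8.75)²/8.75 + (6−7.25)²/7.25 + (11−6.00)²/6.00 = 7.9858
df = 2
p-value (upper-tail) = 0.01845
At α=0.05: p < α → reject H₀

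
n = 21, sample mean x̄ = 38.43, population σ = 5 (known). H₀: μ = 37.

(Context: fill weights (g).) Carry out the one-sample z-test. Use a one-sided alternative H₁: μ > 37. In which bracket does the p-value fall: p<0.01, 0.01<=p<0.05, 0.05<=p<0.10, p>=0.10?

SE = σ/√n = 5/√21 = 1.0911
z = (x̄−μ₀)/SE = (38.43−37)/1.0911 = 1.3106
p-value (one-sided, H₁ greater) = 0.09499
→ bracket: 0.05<=p<0.10

p-value bracket: 0.05<=p<0.10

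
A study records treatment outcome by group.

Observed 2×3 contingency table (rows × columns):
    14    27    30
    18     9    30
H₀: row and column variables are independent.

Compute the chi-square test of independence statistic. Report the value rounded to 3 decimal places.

Row totals [71, 57], col totals [32, 36, 60], n=128
χ² = (14−17.75)²/17.75 + (27−19.97)²/19.97 + (30−33.28)²/33.28 + (18−14.25)²/14.25 + (9−16.03)²/16.03 + (30−26.72)²/26.72 = 8.0652
df = 2

test statistic = 8.065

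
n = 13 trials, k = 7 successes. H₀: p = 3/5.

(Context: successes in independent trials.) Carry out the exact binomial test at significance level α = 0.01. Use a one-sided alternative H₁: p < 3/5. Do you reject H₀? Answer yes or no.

Exact binomial: n=13, k=7, p₀=3/5=0.6000
P(X≤7) from Σ C(n,i)·p₀^i·(1−p₀)^(n−i)
p-value (one-sided, H₁ less) = 0.42560
At α=0.01: p ≥ α → fail to reject H₀

reject H₀: no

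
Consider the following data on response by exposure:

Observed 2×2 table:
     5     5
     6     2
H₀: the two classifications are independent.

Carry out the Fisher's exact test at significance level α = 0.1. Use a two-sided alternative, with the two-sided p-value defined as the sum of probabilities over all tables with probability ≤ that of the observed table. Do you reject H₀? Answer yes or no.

reject H₀: no

Margins: r₁=10, r₂=8, c₁=11, c₂=7, n=18
p_obs = C(10,5)·C(8,6)/C(18,11); sum pmf over tables with pmf ≤ p_obs
p-value (two-sided) = 0.36652
At α=0.1: p ≥ α → fail to reject H₀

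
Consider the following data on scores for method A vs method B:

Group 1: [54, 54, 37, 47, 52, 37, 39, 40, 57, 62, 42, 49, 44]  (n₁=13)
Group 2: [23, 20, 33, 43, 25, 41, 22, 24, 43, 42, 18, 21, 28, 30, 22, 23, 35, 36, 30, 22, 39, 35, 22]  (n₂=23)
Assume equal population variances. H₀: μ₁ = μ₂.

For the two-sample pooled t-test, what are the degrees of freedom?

df = n₁ + n₂ − 2 = 13 + 23 − 2 = 34

degrees of freedom = 34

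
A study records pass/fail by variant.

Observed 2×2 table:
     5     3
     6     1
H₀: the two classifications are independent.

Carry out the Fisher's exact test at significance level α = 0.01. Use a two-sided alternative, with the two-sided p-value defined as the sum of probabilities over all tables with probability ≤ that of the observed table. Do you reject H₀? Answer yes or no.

Margins: r₁=8, r₂=7, c₁=11, c₂=4, n=15
p_obs = C(8,5)·C(7,6)/C(15,11); sum pmf over tables with pmf ≤ p_obs
p-value (two-sided) = 0.56923
At α=0.01: p ≥ α → fail to reject H₀

reject H₀: no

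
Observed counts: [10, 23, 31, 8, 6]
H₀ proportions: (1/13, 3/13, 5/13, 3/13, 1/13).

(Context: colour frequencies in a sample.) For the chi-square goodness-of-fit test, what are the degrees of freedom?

degrees of freedom = 4

df = k − 1 = 5 − 1 = 4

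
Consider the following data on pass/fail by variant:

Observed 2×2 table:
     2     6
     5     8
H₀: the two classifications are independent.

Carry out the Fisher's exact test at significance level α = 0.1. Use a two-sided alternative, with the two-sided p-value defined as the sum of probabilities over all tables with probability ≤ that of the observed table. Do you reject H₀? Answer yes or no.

reject H₀: no

Margins: r₁=8, r₂=13, c₁=7, c₂=14, n=21
p_obs = C(8,2)·C(13,5)/C(21,7); sum pmf over tables with pmf ≤ p_obs
p-value (two-sided) = 0.65566
At α=0.1: p ≥ α → fail to reject H₀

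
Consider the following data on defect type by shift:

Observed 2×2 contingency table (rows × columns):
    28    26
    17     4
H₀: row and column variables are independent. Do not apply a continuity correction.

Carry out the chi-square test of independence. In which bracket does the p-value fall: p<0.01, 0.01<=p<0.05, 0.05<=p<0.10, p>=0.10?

p-value bracket: 0.01<=p<0.05

Row totals [54, 21], col totals [45, 30], n=75
χ² = (28−32.40)²/32.40 + (26−21.60)²/21.60 + (17−12.60)²/12.60 + (4−8.40)²/8.40 = 5.3351
df = 1
p-value (upper-tail) = 0.02090
→ bracket: 0.01<=p<0.05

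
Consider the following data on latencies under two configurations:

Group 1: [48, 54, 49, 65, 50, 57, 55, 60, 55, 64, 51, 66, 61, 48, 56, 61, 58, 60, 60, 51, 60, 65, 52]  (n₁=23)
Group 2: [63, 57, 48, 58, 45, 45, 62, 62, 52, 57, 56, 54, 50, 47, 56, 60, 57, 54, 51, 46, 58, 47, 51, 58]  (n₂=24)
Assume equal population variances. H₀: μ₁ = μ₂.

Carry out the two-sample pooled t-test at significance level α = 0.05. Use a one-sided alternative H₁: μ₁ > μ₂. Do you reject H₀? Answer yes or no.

reject H₀: yes

x̄₁=56.783, s₁=5.705, n₁=23
x̄₂=53.917, s₂=5.618, n₂=24
s_p² = [22·5.705² + 23·5.618²]/45 = 32.0388
SE = √(s_p²·(1/23+1/24)) = 1.6516
t = (56.783−53.917)/1.6516 = 1.7352
df = 45
p-value (one-sided, H₁ greater) = 0.04477
At α=0.05: p < α → reject H₀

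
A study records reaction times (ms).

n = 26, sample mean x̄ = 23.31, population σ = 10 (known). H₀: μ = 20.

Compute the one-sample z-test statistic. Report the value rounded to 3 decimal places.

SE = σ/√n = 10/√26 = 1.9612
z = (x̄−μ₀)/SE = (23.31−20)/1.9612 = 1.6878

test statistic = 1.688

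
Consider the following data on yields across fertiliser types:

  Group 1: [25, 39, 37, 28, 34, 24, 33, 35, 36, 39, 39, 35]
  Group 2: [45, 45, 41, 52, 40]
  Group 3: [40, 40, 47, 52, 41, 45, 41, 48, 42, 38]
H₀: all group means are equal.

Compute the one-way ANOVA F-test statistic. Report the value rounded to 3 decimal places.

test statistic = 14.455

Group means [33.67, 44.60, 43.40], grand mean 39.296
SSB = Σnᵢ(x̄ᵢ−x̄)² = 689.363; SSW = ΣΣ(x−x̄ᵢ)² = 572.267
MSB = 689.363/2 = 344.6815; MSW = 572.267/24 = 23.8444
F = MSB/MSW = 14.4554
df = (2, 24)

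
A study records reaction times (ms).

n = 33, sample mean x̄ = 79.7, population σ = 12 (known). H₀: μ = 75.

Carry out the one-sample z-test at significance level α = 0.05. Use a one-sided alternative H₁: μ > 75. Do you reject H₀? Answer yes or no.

reject H₀: yes

SE = σ/√n = 12/√33 = 2.0889
z = (x̄−μ₀)/SE = (79.7−75)/2.0889 = 2.2500
p-value (one-sided, H₁ greater) = 0.01223
At α=0.05: p < α → reject H₀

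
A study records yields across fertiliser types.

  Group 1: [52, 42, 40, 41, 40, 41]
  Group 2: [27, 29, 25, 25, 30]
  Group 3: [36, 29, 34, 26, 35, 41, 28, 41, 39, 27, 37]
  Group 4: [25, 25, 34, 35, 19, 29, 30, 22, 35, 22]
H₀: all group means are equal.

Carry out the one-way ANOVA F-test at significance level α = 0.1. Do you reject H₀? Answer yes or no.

reject H₀: yes

Group means [42.67, 27.20, 33.91, 27.60], grand mean 32.531
SSB = Σnᵢ(x̄ᵢ−x̄)² = 1022.526; SSW = ΣΣ(x−x̄ᵢ)² = 747.442
MSB = 1022.526/3 = 340.8421; MSW = 747.442/28 = 26.6944
F = MSB/MSW = 12.7683
df = (3, 28)
p-value (upper-tail) = 0.00002
At α=0.1: p < α → reject H₀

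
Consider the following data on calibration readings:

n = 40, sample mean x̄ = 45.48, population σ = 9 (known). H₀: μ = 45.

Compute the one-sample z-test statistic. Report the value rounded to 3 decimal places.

SE = σ/√n = 9/√40 = 1.4230
z = (x̄−μ₀)/SE = (45.48−45)/1.4230 = 0.3373

test statistic = 0.337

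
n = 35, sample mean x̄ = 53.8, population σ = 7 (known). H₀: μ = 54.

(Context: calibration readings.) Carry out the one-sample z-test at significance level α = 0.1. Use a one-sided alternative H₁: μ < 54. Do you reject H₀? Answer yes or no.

SE = σ/√n = 7/√35 = 1.1832
z = (x̄−μ₀)/SE = (53.8−54)/1.1832 = -0.1690
p-value (one-sided, H₁ less) = 0.43289
At α=0.1: p ≥ α → fail to reject H₀

reject H₀: no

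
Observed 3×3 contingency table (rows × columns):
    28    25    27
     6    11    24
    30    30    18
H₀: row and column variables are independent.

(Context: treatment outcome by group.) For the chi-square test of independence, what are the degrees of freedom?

degrees of freedom = 4

df = (r−1)(c−1) = (3−1)·(3−1) = 4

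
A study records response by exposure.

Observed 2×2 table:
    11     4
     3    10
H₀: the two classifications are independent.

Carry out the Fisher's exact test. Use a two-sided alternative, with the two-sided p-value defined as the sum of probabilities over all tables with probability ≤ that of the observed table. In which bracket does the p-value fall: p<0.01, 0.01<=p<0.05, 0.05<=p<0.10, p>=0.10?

p-value bracket: 0.01<=p<0.05

Margins: r₁=15, r₂=13, c₁=14, c₂=14, n=28
p_obs = C(15,11)·C(13,3)/C(28,14); sum pmf over tables with pmf ≤ p_obs
p-value (two-sided) = 0.02130
→ bracket: 0.01<=p<0.05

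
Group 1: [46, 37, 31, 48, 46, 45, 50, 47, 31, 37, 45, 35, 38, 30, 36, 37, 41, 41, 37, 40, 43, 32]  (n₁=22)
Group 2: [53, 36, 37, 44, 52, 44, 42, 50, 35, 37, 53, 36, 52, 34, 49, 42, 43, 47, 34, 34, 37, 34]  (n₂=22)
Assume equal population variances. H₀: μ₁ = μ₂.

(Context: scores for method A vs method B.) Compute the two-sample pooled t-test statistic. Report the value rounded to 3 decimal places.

x̄₁=39.682, s₁=5.979, n₁=22
x̄₂=42.045, s₂=7.041, n₂=22
s_p² = [21·5.979² + 21·7.041²]/42 = 42.6602
SE = √(s_p²·(1/22+1/22)) = 1.9693
t = (39.682−42.045)/1.9693 = -1.2002
df = 42

test statistic = -1.200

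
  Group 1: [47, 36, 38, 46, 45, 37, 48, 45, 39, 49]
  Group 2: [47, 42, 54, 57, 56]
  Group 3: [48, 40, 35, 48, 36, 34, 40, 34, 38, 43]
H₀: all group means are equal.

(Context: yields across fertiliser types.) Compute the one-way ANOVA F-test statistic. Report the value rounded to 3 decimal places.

Group means [43.00, 51.20, 39.60], grand mean 43.280
SSB = Σnᵢ(x̄ᵢ−x̄)² = 449.840; SSW = ΣΣ(x−x̄ᵢ)² = 639.200
MSB = 449.840/2 = 224.9200; MSW = 639.200/22 = 29.0545
F = MSB/MSW = 7.7413
df = (2, 22)

test statistic = 7.741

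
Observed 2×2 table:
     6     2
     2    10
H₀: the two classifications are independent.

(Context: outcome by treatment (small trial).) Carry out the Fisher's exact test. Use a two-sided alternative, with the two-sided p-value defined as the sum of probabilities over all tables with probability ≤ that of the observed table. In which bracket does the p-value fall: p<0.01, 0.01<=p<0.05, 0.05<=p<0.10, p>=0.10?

p-value bracket: 0.01<=p<0.05

Margins: r₁=8, r₂=12, c₁=8, c₂=12, n=20
p_obs = C(8,6)·C(12,2)/C(20,8); sum pmf over tables with pmf ≤ p_obs
p-value (two-sided) = 0.01937
→ bracket: 0.01<=p<0.05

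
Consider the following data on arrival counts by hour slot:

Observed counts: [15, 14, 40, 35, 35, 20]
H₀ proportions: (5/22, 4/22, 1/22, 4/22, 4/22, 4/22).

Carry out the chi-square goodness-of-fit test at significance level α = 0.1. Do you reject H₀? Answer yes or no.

n = 159; E_i = n·p_i = [36.14, 28.91, 7.23, 28.91, 28.91, 28.91]
χ² = (15−36.14)²/36.14 + (14−28.91)²/28.91 + (40−7.23)²/7.23 + (35−28.91)²/28.91 + (35−28.91)²/28.91 + (20−28.91)²/28.91 = 173.9748
df = 5
p-value (upper-tail) = 0.00000
At α=0.1: p < α → reject H₀

reject H₀: yes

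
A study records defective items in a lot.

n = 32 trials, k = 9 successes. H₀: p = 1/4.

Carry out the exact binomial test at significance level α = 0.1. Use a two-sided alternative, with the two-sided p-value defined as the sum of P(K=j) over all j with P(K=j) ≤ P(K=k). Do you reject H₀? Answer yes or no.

reject H₀: no

Exact binomial: n=32, k=9, p₀=1/4=0.2500
P(X=j) = C(n,j)·p₀^j·(1−p₀)^(n−j); p = Σ P(X=j) over j with P(X=j) ≤ P(X=9)
p-value (two-sided) = 0.68436
At α=0.1: p ≥ α → fail to reject H₀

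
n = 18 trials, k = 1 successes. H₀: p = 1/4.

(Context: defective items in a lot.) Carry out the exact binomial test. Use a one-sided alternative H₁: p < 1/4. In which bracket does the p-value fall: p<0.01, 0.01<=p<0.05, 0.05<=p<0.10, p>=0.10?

p-value bracket: 0.01<=p<0.05

Exact binomial: n=18, k=1, p₀=1/4=0.2500
P(X≤1) from Σ C(n,i)·p₀^i·(1−p₀)^(n−i)
p-value (one-sided, H₁ less) = 0.03946
→ bracket: 0.01<=p<0.05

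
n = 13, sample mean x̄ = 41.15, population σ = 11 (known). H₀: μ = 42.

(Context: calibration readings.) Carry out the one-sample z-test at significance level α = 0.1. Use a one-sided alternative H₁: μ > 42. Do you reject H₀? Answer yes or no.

SE = σ/√n = 11/√13 = 3.0509
z = (x̄−μ₀)/SE = (41.15−42)/3.0509 = -0.2786
p-value (one-sided, H₁ greater) = 0.60973
At α=0.1: p ≥ α → fail to reject H₀

reject H₀: no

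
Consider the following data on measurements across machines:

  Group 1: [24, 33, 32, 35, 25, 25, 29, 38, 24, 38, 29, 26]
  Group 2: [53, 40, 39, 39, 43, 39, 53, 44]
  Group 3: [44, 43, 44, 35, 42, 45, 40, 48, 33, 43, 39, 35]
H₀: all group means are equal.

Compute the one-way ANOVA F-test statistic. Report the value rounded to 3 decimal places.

Group means [29.83, 43.75, 40.92], grand mean 37.469
SSB = Σnᵢ(x̄ᵢ−x̄)² = 1157.885; SSW = ΣΣ(x−x̄ᵢ)² = 792.083
MSB = 1157.885/2 = 578.9427; MSW = 792.083/29 = 27.3132
F = MSB/MSW = 21.1964
df = (2, 29)

test statistic = 21.196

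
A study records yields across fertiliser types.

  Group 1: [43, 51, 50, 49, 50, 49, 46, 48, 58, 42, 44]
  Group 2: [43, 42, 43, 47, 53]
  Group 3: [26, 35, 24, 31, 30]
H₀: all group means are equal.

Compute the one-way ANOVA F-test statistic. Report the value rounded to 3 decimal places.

Group means [48.18, 45.60, 29.20], grand mean 43.048
SSB = Σnᵢ(x̄ᵢ−x̄)² = 1281.316; SSW = ΣΣ(x−x̄ᵢ)² = 357.636
MSB = 1281.316/2 = 640.6580; MSW = 357.636/18 = 19.8687
F = MSB/MSW = 32.2446
df = (2, 18)

test statistic = 32.245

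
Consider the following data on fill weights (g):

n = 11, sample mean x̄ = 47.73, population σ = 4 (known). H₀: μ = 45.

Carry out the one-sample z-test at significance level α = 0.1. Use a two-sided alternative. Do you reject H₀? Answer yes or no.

reject H₀: yes

SE = σ/√n = 4/√11 = 1.2060
z = (x̄−μ₀)/SE = (47.73−45)/1.2060 = 2.2636
p-value (two-sided) = 0.02360
At α=0.1: p < α → reject H₀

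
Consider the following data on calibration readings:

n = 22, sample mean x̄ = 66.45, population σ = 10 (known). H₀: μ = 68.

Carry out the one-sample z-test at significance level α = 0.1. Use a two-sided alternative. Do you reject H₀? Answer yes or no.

reject H₀: no

SE = σ/√n = 10/√22 = 2.1320
z = (x̄−μ₀)/SE = (66.45−68)/2.1320 = -0.7270
p-value (two-sided) = 0.46722
At α=0.1: p ≥ α → fail to reject H₀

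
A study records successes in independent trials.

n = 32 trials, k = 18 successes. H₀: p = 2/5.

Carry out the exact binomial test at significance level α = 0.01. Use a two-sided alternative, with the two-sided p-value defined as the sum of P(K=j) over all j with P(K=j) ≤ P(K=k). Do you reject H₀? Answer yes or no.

Exact binomial: n=32, k=18, p₀=2/5=0.4000
P(X=j) = C(n,j)·p₀^j·(1−p₀)^(n−j); p = Σ P(X=j) over j with P(X=j) ≤ P(X=18)
p-value (two-sided) = 0.07109
At α=0.01: p ≥ α → fail to reject H₀

reject H₀: no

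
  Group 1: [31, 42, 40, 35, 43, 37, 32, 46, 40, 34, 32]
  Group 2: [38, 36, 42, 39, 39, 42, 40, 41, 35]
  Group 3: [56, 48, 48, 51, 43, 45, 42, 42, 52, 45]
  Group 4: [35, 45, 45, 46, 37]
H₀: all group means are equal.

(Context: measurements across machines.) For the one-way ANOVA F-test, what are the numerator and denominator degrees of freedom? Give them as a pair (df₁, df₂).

degrees of freedom = [3, 31]

k = 4 groups, N = 35 total
df = (k−1, N−k) = (4−1, 35−4) = (3, 31)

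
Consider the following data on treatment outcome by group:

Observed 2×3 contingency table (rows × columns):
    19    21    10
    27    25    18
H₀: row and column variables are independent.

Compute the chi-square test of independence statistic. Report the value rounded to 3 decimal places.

test statistic = 0.711

Row totals [50, 70], col totals [46, 46, 28], n=120
χ² = (19−19.17)²/19.17 + (21−19.17)²/19.17 + (10−11.67)²/11.67 + (27−26.83)²/26.83 + (25−26.83)²/26.83 + (18−16.33)²/16.33 = 0.7113
df = 2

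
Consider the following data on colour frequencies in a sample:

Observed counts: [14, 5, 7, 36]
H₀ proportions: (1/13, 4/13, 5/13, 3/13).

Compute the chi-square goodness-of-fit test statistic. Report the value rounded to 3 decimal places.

n = 62; E_i = n·p_i = [4.77, 19.08, 23.85, 14.31]
χ² = (14−4.77)²/4.77 + (5−19.08)²/19.08 + (7−23.85)²/23.85 + (36−14.31)²/14.31 = 73.0427
df = 3

test statistic = 73.043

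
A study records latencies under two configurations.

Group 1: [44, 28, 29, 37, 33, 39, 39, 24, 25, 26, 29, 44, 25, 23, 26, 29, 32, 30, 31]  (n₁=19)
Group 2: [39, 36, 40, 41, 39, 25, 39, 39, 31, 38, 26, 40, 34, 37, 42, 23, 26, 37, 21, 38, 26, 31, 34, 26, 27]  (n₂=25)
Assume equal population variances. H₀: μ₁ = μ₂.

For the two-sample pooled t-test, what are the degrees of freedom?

degrees of freedom = 42

df = n₁ + n₂ − 2 = 19 + 25 − 2 = 42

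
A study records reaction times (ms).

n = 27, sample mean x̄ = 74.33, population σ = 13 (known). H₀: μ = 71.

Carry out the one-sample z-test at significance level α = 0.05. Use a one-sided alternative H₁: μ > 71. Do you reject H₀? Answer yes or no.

reject H₀: no

SE = σ/√n = 13/√27 = 2.5019
z = (x̄−μ₀)/SE = (74.33−71)/2.5019 = 1.3310
p-value (one-sided, H₁ greater) = 0.09159
At α=0.05: p ≥ α → fail to reject H₀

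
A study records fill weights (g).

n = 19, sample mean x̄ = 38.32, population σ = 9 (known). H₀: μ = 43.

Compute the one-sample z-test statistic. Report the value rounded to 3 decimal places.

test statistic = -2.267

SE = σ/√n = 9/√19 = 2.0647
z = (x̄−μ₀)/SE = (38.32−43)/2.0647 = -2.2666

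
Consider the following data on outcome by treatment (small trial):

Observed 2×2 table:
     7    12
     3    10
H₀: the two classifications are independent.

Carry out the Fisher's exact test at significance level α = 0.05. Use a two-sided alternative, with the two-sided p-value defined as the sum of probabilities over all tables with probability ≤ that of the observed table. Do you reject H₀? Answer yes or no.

reject H₀: no

Margins: r₁=19, r₂=13, c₁=10, c₂=22, n=32
p_obs = C(19,7)·C(13,3)/C(32,10); sum pmf over tables with pmf ≤ p_obs
p-value (two-sided) = 0.46732
At α=0.05: p ≥ α → fail to reject H₀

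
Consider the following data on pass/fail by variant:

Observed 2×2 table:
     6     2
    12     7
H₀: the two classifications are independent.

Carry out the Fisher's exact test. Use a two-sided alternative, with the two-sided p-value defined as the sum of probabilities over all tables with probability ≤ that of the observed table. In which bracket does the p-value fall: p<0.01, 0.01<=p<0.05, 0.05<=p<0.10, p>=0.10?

p-value bracket: p>=0.10

Margins: r₁=8, r₂=19, c₁=18, c₂=9, n=27
p_obs = C(8,6)·C(19,12)/C(27,18); sum pmf over tables with pmf ≤ p_obs
p-value (two-sided) = 0.67582
→ bracket: p>=0.10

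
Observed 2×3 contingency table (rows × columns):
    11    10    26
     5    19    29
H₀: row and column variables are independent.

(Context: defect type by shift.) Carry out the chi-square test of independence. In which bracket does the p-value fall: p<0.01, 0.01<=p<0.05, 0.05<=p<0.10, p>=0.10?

p-value bracket: 0.05<=p<0.10

Row totals [47, 53], col totals [16, 29, 55], n=100
χ² = (11−7.52)²/7.52 + (10−13.63)²/13.63 + (26−25.85)²/25.85 + (5−8.48)²/8.48 + (19−15.37)²/15.37 + (29−29.15)²/29.15 = 4.8643
df = 2
p-value (upper-tail) = 0.08785
→ bracket: 0.05<=p<0.10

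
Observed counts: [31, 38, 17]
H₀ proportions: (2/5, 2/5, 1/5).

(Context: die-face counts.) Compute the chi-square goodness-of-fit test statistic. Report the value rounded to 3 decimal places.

test statistic = 0.715

n = 86; E_i = n·p_i = [34.40, 34.40, 17.20]
χ² = (31−34.40)²/34.40 + (38−34.40)²/34.40 + (17−17.20)²/17.20 = 0.7151
df = 2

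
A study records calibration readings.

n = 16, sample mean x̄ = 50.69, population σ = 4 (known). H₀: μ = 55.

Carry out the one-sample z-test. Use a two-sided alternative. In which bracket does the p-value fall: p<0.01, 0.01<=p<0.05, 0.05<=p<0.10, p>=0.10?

p-value bracket: p<0.01

SE = σ/√n = 4/√16 = 1.0000
z = (x̄−μ₀)/SE = (50.69−55)/1.0000 = -4.3100
p-value (two-sided) = 0.00002
→ bracket: p<0.01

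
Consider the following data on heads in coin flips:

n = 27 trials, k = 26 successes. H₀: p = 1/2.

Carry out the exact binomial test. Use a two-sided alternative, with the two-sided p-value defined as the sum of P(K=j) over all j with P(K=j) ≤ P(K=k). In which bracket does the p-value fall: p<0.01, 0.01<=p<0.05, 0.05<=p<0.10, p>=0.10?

Exact binomial: n=27, k=26, p₀=1/2=0.5000
P(X=j) = C(n,j)·p₀^j·(1−p₀)^(n−j); p = Σ P(X=j) over j with P(X=j) ≤ P(X=26)
p-value (two-sided) = 0.00000
→ bracket: p<0.01

p-value bracket: p<0.01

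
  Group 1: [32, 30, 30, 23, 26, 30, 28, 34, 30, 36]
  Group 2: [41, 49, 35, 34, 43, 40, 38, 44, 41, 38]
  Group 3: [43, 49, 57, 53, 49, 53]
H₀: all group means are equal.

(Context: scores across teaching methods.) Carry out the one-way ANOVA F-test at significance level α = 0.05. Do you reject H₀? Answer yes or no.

reject H₀: yes

Group means [29.90, 40.30, 50.67], grand mean 38.692
SSB = Σnᵢ(x̄ᵢ−x̄)² = 1659.205; SSW = ΣΣ(x−x̄ᵢ)² = 416.333
MSB = 1659.205/2 = 829.6026; MSW = 416.333/23 = 18.1014
F = MSB/MSW = 45.8307
df = (2, 23)
p-value (upper-tail) = 0.00000
At α=0.05: p < α → reject H₀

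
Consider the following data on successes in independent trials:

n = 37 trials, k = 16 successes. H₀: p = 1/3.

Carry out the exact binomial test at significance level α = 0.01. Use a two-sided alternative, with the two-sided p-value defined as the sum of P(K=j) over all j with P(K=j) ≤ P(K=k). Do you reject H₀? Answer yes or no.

Exact binomial: n=37, k=16, p₀=1/3=0.3333
P(X=j) = C(n,j)·p₀^j·(1−p₀)^(n−j); p = Σ P(X=j) over j with P(X=j) ≤ P(X=16)
p-value (two-sided) = 0.22281
At α=0.01: p ≥ α → fail to reject H₀

reject H₀: no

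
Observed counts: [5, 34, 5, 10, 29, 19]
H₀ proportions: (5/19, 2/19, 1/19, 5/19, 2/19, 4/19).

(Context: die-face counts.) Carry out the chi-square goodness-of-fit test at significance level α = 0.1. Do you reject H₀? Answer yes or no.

reject H₀: yes

n = 102; E_i = n·p_i = [26.84, 10.74, 5.37, 26.84, 10.74, 21.47]
χ² = (5−26.84)²/26.84 + (34−10.74)²/10.74 + (5−5.37)²/5.37 + (10−26.84)²/26.84 + (29−10.74)²/10.74 + (19−21.47)²/21.47 = 110.1201
df = 5
p-value (upper-tail) = 0.00000
At α=0.1: p < α → reject H₀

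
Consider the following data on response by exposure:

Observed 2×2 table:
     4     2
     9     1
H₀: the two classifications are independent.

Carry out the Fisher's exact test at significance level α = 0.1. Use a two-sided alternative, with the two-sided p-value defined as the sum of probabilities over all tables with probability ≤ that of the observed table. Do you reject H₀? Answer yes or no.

Margins: r₁=6, r₂=10, c₁=13, c₂=3, n=16
p_obs = C(6,4)·C(10,9)/C(16,13); sum pmf over tables with pmf ≤ p_obs
p-value (two-sided) = 0.51786
At α=0.1: p ≥ α → fail to reject H₀

reject H₀: no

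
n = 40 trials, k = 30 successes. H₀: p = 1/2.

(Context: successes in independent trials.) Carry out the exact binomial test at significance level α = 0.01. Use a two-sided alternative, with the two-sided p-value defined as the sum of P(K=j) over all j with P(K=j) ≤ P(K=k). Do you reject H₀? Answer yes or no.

reject H₀: yes

Exact binomial: n=40, k=30, p₀=1/2=0.5000
P(X=j) = C(n,j)·p₀^j·(1−p₀)^(n−j); p = Σ P(X=j) over j with P(X=j) ≤ P(X=30)
p-value (two-sided) = 0.00222
At α=0.01: p < α → reject H₀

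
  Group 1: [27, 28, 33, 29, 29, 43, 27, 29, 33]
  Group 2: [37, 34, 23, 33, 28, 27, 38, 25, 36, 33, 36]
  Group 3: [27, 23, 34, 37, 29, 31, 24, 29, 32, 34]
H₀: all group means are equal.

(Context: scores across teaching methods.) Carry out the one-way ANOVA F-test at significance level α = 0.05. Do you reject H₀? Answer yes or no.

reject H₀: no

Group means [30.89, 31.82, 30.00], grand mean 30.933
SSB = Σnᵢ(x̄ᵢ−x̄)² = 17.341; SSW = ΣΣ(x−x̄ᵢ)² = 656.525
MSB = 17.341/2 = 8.6707; MSW = 656.525/27 = 24.3158
F = MSB/MSW = 0.3566
df = (2, 27)
p-value (upper-tail) = 0.70331
At α=0.05: p ≥ α → fail to reject H₀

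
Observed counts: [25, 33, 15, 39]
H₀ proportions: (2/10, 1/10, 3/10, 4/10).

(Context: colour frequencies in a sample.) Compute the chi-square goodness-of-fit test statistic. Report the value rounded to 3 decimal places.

n = 112; E_i = n·p_i = [22.40, 11.20, 33.60, 44.80]
χ² = (25−22.40)²/22.40 + (33−11.20)²/11.20 + (15−33.60)²/33.60 + (39−44.80)²/44.80 = 53.7812
df = 3

test statistic = 53.781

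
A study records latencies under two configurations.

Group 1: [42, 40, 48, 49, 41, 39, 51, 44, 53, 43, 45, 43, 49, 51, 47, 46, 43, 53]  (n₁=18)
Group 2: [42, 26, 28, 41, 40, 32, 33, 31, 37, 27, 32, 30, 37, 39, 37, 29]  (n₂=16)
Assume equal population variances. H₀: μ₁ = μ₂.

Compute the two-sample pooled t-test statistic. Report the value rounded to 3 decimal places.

test statistic = 7.356

x̄₁=45.944, s₁=4.399, n₁=18
x̄₂=33.812, s₂=5.218, n₂=16
s_p² = [17·4.399² + 15·5.218²]/32 = 23.0432
SE = √(s_p²·(1/18+1/16)) = 1.6494
t = (45.944−33.812)/1.6494 = 7.3556
df = 32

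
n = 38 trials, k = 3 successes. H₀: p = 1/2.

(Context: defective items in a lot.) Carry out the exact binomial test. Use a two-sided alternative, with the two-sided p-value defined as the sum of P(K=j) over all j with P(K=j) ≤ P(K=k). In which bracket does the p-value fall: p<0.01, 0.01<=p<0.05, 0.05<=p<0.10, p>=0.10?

p-value bracket: p<0.01

Exact binomial: n=38, k=3, p₀=1/2=0.5000
P(X=j) = C(n,j)·p₀^j·(1−p₀)^(n−j); p = Σ P(X=j) over j with P(X=j) ≤ P(X=3)
p-value (two-sided) = 0.00000
→ bracket: p<0.01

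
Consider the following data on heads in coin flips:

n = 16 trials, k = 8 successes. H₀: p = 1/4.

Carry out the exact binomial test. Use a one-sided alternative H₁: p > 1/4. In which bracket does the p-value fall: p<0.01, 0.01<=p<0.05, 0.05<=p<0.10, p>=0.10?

p-value bracket: 0.01<=p<0.05

Exact binomial: n=16, k=8, p₀=1/4=0.2500
P(X≥8) from Σ C(n,i)·p₀^i·(1−p₀)^(n−i)
p-value (one-sided, H₁ greater) = 0.02713
→ bracket: 0.01<=p<0.05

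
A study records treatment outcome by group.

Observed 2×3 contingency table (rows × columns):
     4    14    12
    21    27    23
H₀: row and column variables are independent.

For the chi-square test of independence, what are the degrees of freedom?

df = (r−1)(c−1) = (2−1)·(3−1) = 2

degrees of freedom = 2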